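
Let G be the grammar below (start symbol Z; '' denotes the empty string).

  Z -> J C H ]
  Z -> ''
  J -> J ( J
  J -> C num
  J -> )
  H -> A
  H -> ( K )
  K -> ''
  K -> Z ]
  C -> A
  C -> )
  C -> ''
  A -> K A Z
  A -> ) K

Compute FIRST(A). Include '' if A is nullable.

{ ), ], num }

From A -> K A Z: K nullable, take FIRST(K) ∪ FIRST(A) = { ), ], num }.
A -> ) K contributes {)}.
Union: FIRST(A) = { ), ], num }.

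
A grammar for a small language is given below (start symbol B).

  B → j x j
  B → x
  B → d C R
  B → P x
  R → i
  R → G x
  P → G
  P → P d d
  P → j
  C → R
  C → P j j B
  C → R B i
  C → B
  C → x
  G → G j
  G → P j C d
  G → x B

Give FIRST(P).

From P → G: add FIRST(G) = { j, x }.
From P → P d d: add FIRST(P) = { j, x }.
P → j contributes {j}.
Union: FIRST(P) = { j, x }.

{ j, x }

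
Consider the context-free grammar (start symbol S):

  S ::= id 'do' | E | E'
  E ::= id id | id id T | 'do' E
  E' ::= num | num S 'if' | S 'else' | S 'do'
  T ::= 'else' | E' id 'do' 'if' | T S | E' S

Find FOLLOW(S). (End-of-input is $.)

S is the start symbol, so $ ∈ FOLLOW(S).
In E' ::= num S 'if': add FIRST('if') = { 'if' }.
In E' ::= S 'else': add FIRST('else') = { 'else' }.
In E' ::= S 'do': add FIRST('do') = { 'do' }.
In T ::= T S: S is at the end, add FOLLOW(T) = { $, 'do', 'else', 'if', id, num }.
In T ::= E' S: S is at the end, add FOLLOW(T) = { $, 'do', 'else', 'if', id, num }.
Union: FOLLOW(S) = { $, 'do', 'else', 'if', id, num }.

{ $, 'do', 'else', 'if', id, num }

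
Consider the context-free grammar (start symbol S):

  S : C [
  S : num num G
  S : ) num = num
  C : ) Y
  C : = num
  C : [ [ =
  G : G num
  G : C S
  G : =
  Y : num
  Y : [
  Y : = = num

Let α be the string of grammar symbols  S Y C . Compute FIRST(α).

{ ), =, [, num }

Add FIRST(S) = { ), =, [, num }; S is not nullable, stop.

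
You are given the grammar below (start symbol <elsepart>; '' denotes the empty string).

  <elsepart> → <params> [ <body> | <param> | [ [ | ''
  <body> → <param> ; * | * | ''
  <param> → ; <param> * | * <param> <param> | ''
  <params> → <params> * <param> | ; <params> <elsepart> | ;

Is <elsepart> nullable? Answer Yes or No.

<elsepart> has an ''-production, so <elsepart> ⇒ ''.

Yes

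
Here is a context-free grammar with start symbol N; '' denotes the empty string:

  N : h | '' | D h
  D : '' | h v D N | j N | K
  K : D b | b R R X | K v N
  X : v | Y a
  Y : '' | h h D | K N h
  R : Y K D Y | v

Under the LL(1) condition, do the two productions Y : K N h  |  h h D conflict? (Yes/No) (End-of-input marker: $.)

FIRST(K N h) = { b, h, j } and FIRST(h h D) = { h }.
Both contain h, so the two alternatives are not disjoint — LL(1) conflict.

Yes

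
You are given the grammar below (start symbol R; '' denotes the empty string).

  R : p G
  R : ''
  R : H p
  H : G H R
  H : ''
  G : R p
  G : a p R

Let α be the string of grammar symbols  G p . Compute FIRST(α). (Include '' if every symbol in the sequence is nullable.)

{ a, p }

Add FIRST(G) = { a, p }; G is not nullable, stop.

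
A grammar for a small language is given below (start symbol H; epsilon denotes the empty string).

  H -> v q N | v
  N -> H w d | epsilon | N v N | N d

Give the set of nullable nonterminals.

{ N }

Directly nullable (have an epsilon-production): N.
No other nonterminal has a production whose RHS symbols are all nullable.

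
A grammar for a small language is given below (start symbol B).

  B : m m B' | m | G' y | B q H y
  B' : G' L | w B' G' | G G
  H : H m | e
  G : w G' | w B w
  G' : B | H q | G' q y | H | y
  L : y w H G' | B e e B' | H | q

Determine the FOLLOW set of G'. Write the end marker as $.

In B : G' y: add FIRST(y) = { y }.
In B' : G' L: add FIRST(L) = { e, m, q, y }.
In B' : w B' G': G' is at the end, add FOLLOW(B') = { $, e, m, q, w, y }.
In G : w G': G' is at the end, add FOLLOW(G) = { $, e, m, q, w, y }.
In G' : G' q y: add FIRST(q y) = { q }.
In L : y w H G': G' is at the end, add FOLLOW(L) = { $, e, m, q, w, y }.
Union: FOLLOW(G') = { $, e, m, q, w, y }.

{ $, e, m, q, w, y }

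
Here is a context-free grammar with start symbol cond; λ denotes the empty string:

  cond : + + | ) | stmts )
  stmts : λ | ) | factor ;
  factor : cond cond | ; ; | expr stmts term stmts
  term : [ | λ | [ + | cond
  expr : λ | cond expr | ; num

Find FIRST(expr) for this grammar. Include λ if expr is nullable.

expr : λ contributes λ.
From expr : cond expr: add FIRST(cond) = { ), +, ;, [ }.
expr : ; num contributes {;}.
Union: FIRST(expr) = { ), +, ;, [, λ }.

{ ), +, ;, [, λ }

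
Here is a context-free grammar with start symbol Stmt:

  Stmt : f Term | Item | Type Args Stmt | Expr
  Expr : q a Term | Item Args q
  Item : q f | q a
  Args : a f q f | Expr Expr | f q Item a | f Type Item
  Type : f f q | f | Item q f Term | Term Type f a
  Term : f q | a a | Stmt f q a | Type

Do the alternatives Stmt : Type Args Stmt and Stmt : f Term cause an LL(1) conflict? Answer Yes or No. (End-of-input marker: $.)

Yes

FIRST(Type Args Stmt) = { a, f, q } and FIRST(f Term) = { f }.
Both contain f, so the two alternatives are not disjoint — LL(1) conflict.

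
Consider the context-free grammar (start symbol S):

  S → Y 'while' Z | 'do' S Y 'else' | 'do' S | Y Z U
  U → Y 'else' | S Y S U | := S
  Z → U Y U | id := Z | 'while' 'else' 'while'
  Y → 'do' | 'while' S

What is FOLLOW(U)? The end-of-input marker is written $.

In S → Y Z U: U is at the end, add FOLLOW(S) = { $, 'do', 'else', 'while', :=, id }.
In U → S Y S U: U is at the end, add FOLLOW(U) = { $, 'do', 'else', 'while', :=, id }.
In Z → U Y U: add FIRST(Y U) = { 'do', 'while' }.
In Z → U Y U: U is at the end, add FOLLOW(Z) = { $, 'do', 'else', 'while', :=, id }.
Union: FOLLOW(U) = { $, 'do', 'else', 'while', :=, id }.

{ $, 'do', 'else', 'while', :=, id }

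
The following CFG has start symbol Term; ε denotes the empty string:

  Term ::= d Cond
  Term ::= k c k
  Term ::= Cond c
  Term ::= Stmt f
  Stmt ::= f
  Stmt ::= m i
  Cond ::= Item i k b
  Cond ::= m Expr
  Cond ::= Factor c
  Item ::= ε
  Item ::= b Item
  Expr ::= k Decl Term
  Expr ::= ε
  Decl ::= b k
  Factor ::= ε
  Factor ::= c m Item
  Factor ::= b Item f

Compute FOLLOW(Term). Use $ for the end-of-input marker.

Term is the start symbol, so $ ∈ FOLLOW(Term).
In Expr ::= k Decl Term: Term is at the end, add FOLLOW(Expr) = { $, c }.
Union: FOLLOW(Term) = { $, c }.

{ $, c }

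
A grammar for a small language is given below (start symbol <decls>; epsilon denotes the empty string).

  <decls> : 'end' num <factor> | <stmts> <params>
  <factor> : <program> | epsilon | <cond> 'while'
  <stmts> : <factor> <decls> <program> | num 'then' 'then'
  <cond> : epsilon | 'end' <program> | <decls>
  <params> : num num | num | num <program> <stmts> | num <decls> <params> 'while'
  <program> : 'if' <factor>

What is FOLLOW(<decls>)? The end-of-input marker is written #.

<decls> is the start symbol, so # ∈ FOLLOW(<decls>).
In <stmts> : <factor> <decls> <program>: add FIRST(<program>) = { 'if' }.
In <cond> : <decls>: <decls> is at the end, add FOLLOW(<cond>) = { 'while' }.
In <params> : num <decls> <params> 'while': add FIRST(<params> 'while') = { num }.
Union: FOLLOW(<decls>) = { #, 'if', 'while', num }.

{ #, 'if', 'while', num }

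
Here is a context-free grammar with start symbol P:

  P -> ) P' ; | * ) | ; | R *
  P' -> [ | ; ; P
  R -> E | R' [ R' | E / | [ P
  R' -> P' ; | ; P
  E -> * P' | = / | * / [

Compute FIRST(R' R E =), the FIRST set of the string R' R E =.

Add FIRST(R') = { ;, [ }; R' is not nullable, stop.

{ ;, [ }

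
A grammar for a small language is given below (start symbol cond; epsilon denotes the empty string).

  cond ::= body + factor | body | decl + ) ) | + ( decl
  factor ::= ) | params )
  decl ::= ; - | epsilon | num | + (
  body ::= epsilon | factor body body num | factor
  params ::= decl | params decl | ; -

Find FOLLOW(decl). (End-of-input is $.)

{ $, ), +, ;, num }

In cond ::= decl + ) ): add FIRST(+ ) )) = { + }.
In cond ::= + ( decl: decl is at the end, add FOLLOW(cond) = { $ }.
In params ::= decl: decl is at the end, add FOLLOW(params) = { ), +, ;, num }.
In params ::= params decl: decl is at the end, add FOLLOW(params) = { ), +, ;, num }.
Union: FOLLOW(decl) = { $, ), +, ;, num }.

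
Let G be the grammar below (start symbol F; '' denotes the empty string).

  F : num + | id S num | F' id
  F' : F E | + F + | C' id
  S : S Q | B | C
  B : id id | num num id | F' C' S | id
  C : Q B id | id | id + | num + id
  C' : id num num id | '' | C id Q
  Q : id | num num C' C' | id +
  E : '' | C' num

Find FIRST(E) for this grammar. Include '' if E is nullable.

{ id, num, '' }

E : '' contributes ''.
From E : C' num: C' nullable, take FIRST(C') ∪ {num} = { id, num }.
Union: FIRST(E) = { id, num, '' }.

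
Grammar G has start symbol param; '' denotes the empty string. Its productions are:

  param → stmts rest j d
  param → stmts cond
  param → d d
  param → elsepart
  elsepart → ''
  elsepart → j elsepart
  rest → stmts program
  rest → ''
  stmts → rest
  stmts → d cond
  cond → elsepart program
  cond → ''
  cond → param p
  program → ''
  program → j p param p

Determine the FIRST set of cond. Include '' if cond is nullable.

From cond → elsepart program: elsepart, program nullable, take FIRST(elsepart) ∪ FIRST(program) = { j }; also '' since the whole RHS is nullable.
cond → '' contributes ''.
From cond → param p: param nullable, take FIRST(param) ∪ {p} = { d, j, p }.
Union: FIRST(cond) = { d, j, p, '' }.

{ d, j, p, '' }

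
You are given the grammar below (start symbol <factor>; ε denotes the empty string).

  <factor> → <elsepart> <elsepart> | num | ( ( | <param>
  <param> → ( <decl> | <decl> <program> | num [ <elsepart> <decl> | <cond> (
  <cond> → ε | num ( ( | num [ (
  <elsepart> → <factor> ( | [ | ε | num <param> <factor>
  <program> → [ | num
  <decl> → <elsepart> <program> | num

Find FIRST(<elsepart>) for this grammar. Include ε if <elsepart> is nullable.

{ (, [, num, ε }

From <elsepart> → <factor> (: <factor> nullable, take FIRST(<factor>) ∪ {(} = { (, [, num }.
<elsepart> → [ contributes {[}.
<elsepart> → ε contributes ε.
<elsepart> → num <param> <factor> contributes {num}.
Union: FIRST(<elsepart>) = { (, [, num, ε }.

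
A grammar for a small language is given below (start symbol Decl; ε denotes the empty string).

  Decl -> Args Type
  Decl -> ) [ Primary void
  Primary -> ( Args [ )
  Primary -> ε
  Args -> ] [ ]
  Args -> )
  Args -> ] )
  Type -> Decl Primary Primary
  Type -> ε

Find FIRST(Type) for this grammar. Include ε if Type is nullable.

{ ), ], ε }

From Type -> Decl Primary Primary: add FIRST(Decl) = { ), ] }.
Type -> ε contributes ε.
Union: FIRST(Type) = { ), ], ε }.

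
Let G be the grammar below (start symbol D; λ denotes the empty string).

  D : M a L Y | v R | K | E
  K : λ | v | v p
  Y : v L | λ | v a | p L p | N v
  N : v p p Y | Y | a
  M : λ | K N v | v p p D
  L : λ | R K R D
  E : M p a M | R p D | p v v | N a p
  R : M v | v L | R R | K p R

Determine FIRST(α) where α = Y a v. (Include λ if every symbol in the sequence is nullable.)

{ a, p, v }

Add FIRST(Y)\{λ} = { a, p, v }; Y is nullable, continue.
a is a terminal; add {a} and stop.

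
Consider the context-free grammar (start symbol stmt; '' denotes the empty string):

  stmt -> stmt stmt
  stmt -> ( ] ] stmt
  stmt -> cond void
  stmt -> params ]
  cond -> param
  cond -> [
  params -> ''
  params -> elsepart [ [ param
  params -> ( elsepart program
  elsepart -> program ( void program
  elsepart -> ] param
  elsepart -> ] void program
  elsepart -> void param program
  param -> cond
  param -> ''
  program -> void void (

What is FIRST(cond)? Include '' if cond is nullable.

From cond -> param: add FIRST(param) = { [, '' } (including '' since param is nullable).
cond -> [ contributes {[}.
Union: FIRST(cond) = { [, '' }.

{ [, '' }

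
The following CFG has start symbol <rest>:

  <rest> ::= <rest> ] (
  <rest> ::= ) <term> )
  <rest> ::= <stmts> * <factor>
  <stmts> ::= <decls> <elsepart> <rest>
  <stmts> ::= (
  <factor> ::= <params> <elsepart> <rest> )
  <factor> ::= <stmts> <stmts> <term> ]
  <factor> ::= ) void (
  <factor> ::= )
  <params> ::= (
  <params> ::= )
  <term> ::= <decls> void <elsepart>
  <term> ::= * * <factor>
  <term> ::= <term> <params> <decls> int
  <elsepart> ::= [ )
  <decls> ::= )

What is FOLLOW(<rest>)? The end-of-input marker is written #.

<rest> is the start symbol, so # ∈ FOLLOW(<rest>).
In <rest> ::= <rest> ] (: add FIRST(] () = { ] }.
In <stmts> ::= <decls> <elsepart> <rest>: <rest> is at the end, add FOLLOW(<stmts>) = { (, ), * }.
In <factor> ::= <params> <elsepart> <rest> ): add FIRST()) = { ) }.
Union: FOLLOW(<rest>) = { #, (, ), *, ] }.

{ #, (, ), *, ] }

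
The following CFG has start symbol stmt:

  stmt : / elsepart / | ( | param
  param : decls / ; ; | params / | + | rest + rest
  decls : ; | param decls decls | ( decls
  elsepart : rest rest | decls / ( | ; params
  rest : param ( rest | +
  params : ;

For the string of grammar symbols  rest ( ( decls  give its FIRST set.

{ (, +, ; }

Add FIRST(rest) = { (, +, ; }; rest is not nullable, stop.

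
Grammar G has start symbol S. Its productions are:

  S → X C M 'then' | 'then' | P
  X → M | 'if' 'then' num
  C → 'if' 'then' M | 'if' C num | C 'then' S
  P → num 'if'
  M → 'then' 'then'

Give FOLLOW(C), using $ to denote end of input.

{ 'then', num }

In S → X C M 'then': add FIRST(M 'then') = { 'then' }.
In C → 'if' C num: add FIRST(num) = { num }.
In C → C 'then' S: add FIRST('then' S) = { 'then' }.
Union: FOLLOW(C) = { 'then', num }.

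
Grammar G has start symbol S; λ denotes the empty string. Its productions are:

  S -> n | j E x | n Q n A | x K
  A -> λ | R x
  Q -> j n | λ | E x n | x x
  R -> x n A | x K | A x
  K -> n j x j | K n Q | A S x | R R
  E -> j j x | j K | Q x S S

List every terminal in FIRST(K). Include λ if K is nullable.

K -> n j x j contributes {n}.
From K -> K n Q: add FIRST(K) = { j, n, x }.
From K -> A S x: A nullable, take FIRST(A) ∪ FIRST(S) = { j, n, x }.
From K -> R R: add FIRST(R) = { x }.
Union: FIRST(K) = { j, n, x }.

{ j, n, x }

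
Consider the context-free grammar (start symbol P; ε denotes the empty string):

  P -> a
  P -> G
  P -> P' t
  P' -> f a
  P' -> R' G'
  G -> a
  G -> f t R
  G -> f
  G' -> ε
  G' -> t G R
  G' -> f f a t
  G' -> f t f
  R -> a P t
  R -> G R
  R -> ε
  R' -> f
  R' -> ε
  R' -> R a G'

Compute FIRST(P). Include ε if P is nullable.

{ a, f, t }

P -> a contributes {a}.
From P -> G: add FIRST(G) = { a, f }.
From P -> P' t: P' nullable, take FIRST(P') ∪ {t} = { a, f, t }.
Union: FIRST(P) = { a, f, t }.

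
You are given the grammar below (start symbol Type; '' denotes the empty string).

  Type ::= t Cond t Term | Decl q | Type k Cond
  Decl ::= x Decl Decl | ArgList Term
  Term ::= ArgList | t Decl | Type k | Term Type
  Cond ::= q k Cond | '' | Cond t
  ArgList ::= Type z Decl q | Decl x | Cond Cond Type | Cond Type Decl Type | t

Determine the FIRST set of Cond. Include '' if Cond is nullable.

{ q, t, '' }

Cond ::= q k Cond contributes {q}.
Cond ::= '' contributes ''.
From Cond ::= Cond t: Cond nullable, take FIRST(Cond) ∪ {t} = { q, t }.
Union: FIRST(Cond) = { q, t, '' }.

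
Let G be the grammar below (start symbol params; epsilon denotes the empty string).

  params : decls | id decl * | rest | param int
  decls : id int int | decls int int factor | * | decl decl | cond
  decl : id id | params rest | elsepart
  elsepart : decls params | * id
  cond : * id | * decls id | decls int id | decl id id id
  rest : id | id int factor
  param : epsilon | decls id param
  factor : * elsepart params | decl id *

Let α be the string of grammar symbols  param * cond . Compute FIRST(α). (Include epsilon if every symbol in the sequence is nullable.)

{ *, id, int }

Add FIRST(param)\{epsilon} = { *, id, int }; param is nullable, continue.
* is a terminal; add {*} and stop.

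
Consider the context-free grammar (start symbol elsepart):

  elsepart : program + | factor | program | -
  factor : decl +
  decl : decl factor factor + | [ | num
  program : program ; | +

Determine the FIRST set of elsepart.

From elsepart : program +: add FIRST(program) = { + }.
From elsepart : factor: add FIRST(factor) = { [, num }.
From elsepart : program: add FIRST(program) = { + }.
elsepart : - contributes {-}.
Union: FIRST(elsepart) = { +, -, [, num }.

{ +, -, [, num }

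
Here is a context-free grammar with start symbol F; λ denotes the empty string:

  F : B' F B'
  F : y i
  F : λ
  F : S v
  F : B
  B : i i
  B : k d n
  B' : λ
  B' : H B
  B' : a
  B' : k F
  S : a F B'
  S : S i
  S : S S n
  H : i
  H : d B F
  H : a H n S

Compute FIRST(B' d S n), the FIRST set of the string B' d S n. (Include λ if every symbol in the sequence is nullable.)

Add FIRST(B')\{λ} = { a, d, i, k }; B' is nullable, continue.
d is a terminal; add {d} and stop.

{ a, d, i, k }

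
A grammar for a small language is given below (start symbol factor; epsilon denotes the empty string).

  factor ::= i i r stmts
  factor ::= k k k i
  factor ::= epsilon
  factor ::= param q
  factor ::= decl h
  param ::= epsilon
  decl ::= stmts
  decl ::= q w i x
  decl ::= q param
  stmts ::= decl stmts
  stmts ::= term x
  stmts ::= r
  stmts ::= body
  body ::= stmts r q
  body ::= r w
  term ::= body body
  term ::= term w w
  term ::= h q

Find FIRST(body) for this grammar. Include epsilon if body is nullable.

{ h, q, r }

From body ::= stmts r q: add FIRST(stmts) = { h, q, r }.
body ::= r w contributes {r}.
Union: FIRST(body) = { h, q, r }.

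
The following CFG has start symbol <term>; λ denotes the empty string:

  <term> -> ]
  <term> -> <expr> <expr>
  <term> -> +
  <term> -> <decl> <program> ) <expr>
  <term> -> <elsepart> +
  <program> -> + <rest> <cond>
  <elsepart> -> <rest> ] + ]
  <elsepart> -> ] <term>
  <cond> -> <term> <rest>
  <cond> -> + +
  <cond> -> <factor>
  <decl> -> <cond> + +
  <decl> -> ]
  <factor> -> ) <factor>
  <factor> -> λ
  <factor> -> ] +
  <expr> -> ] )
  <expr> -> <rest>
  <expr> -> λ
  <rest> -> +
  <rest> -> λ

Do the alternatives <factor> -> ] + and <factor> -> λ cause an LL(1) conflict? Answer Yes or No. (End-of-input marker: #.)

No

FIRST(] +) = { ] } and FIRST(λ) = { λ }.
The second is nullable but FOLLOW(<factor>) = { ), + } is disjoint from FIRST of the first.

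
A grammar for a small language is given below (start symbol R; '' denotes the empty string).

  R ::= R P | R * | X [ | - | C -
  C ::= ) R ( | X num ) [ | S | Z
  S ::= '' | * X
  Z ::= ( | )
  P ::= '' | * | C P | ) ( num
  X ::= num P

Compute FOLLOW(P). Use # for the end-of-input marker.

In R ::= R P: P is at the end, add FOLLOW(R) = { #, (, ), *, num }.
In P ::= C P: P is at the end, add FOLLOW(P) = { #, (, ), *, -, [, num }.
In X ::= num P: P is at the end, add FOLLOW(X) = { #, (, ), *, -, [, num }.
Union: FOLLOW(P) = { #, (, ), *, -, [, num }.

{ #, (, ), *, -, [, num }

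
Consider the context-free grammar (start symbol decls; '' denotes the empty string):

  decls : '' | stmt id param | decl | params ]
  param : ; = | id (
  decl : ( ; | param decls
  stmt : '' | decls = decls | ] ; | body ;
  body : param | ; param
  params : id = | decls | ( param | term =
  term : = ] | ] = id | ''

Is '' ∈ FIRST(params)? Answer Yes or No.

params : decls and each of decls is nullable, so params ⇒* ''.

Yes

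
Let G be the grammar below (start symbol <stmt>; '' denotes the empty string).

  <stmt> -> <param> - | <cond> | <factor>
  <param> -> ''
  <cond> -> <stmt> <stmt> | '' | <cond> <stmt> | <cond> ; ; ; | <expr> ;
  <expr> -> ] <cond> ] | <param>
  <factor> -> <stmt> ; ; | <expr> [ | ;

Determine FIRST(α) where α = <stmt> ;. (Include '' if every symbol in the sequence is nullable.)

{ -, ;, [, ] }

Add FIRST(<stmt>)\{''} = { -, ;, [, ] }; <stmt> is nullable, continue.
; is a terminal; add {;} and stop.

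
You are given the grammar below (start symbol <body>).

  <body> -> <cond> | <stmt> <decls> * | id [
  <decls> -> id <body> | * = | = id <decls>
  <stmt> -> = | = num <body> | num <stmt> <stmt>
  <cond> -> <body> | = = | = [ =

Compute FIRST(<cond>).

{ =, id, num }

From <cond> -> <body>: add FIRST(<body>) = { =, id, num }.
<cond> -> = = contributes {=}.
<cond> -> = [ = contributes {=}.
Union: FIRST(<cond>) = { =, id, num }.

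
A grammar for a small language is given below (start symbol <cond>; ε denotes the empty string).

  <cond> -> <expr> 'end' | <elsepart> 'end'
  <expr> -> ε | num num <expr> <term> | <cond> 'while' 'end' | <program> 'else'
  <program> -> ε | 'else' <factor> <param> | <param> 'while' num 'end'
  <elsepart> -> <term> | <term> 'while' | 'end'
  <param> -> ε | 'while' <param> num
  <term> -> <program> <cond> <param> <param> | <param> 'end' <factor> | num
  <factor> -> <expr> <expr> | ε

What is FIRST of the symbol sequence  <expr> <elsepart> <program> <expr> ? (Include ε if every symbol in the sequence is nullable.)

Add FIRST(<expr>)\{ε} = { 'else', 'end', 'while', num }; <expr> is nullable, continue.
Add FIRST(<elsepart>) = { 'else', 'end', 'while', num }; <elsepart> is not nullable, stop.

{ 'else', 'end', 'while', num }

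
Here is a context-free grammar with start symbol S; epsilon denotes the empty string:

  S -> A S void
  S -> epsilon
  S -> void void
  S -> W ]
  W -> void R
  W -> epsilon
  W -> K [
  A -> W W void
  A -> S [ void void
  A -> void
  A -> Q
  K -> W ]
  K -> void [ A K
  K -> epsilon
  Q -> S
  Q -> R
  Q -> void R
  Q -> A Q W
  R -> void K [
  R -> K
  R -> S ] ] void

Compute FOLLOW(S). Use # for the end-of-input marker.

S is the start symbol, so # ∈ FOLLOW(S).
In S -> A S void: add FIRST(void) = { void }.
In A -> S [ void void: add FIRST([ void void) = { [ }.
In Q -> S: S is at the end, add FOLLOW(Q) = { [, ], void }.
In R -> S ] ] void: add FIRST(] ] void) = { ] }.
Union: FOLLOW(S) = { #, [, ], void }.

{ #, [, ], void }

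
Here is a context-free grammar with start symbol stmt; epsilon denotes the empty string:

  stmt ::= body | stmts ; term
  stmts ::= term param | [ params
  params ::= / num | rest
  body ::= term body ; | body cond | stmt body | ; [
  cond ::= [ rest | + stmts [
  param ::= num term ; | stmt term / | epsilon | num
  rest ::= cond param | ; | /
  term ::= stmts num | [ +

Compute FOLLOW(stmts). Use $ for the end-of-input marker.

{ ;, [, num }

In stmt ::= stmts ; term: add FIRST(; term) = { ; }.
In cond ::= + stmts [: add FIRST([) = { [ }.
In term ::= stmts num: add FIRST(num) = { num }.
Union: FOLLOW(stmts) = { ;, [, num }.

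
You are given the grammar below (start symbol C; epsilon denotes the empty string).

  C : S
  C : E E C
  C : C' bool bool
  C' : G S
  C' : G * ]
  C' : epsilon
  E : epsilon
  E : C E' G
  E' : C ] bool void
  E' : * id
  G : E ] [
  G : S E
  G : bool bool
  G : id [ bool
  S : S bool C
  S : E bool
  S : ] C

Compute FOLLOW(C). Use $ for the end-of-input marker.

{ $, *, ], bool, id }

C is the start symbol, so $ ∈ FOLLOW(C).
In C : E E C: C is at the end, add FOLLOW(C) = { $, *, ], bool, id }.
In E : C E' G: add FIRST(E' G) = { *, ], bool, id }.
In E' : C ] bool void: add FIRST(] bool void) = { ] }.
In S : S bool C: C is at the end, add FOLLOW(S) = { $, *, ], bool, id }.
In S : ] C: C is at the end, add FOLLOW(S) = { $, *, ], bool, id }.
Union: FOLLOW(C) = { $, *, ], bool, id }.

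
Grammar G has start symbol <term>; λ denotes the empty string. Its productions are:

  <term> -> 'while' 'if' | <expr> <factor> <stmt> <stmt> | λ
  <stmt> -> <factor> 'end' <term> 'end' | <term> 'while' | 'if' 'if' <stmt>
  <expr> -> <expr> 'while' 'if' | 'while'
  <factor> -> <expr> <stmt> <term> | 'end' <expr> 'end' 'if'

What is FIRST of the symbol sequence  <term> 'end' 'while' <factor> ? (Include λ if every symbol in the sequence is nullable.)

Add FIRST(<term>)\{λ} = { 'while' }; <term> is nullable, continue.
'end' is a terminal; add {'end'} and stop.

{ 'end', 'while' }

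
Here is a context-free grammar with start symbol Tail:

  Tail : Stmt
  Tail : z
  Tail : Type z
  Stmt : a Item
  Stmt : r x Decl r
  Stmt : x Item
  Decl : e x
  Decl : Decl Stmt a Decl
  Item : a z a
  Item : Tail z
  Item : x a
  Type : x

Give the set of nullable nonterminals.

No nonterminal has an empty production or an RHS whose symbols are all nullable.

{ } (none)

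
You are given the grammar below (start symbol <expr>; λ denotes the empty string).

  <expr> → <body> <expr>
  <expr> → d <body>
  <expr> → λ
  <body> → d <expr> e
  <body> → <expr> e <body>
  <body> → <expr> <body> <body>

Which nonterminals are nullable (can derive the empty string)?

Directly nullable (have an λ-production): <expr>.
No other nonterminal has a production whose RHS symbols are all nullable.

{ <expr> }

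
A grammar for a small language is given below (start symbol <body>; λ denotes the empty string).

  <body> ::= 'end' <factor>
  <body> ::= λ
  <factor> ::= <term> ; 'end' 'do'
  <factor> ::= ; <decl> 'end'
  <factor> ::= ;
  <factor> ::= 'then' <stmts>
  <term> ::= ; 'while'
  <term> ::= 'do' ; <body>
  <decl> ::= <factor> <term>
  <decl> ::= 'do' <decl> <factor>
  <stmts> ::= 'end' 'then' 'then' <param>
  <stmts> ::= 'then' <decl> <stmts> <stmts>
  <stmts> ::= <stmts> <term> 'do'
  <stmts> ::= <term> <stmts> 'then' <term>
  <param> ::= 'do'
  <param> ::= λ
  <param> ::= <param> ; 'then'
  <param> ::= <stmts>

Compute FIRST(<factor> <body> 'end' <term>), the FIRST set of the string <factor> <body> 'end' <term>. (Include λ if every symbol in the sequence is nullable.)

Add FIRST(<factor>) = { 'do', 'then', ; }; <factor> is not nullable, stop.

{ 'do', 'then', ; }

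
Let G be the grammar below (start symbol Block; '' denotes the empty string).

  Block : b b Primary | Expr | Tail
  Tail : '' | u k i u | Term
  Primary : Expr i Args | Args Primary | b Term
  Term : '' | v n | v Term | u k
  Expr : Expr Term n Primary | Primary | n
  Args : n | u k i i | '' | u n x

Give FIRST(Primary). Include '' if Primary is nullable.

From Primary : Expr i Args: add FIRST(Expr) = { b, n, u }.
From Primary : Args Primary: Args nullable, take FIRST(Args) ∪ FIRST(Primary) = { b, n, u }.
Primary : b Term contributes {b}.
Union: FIRST(Primary) = { b, n, u }.

{ b, n, u }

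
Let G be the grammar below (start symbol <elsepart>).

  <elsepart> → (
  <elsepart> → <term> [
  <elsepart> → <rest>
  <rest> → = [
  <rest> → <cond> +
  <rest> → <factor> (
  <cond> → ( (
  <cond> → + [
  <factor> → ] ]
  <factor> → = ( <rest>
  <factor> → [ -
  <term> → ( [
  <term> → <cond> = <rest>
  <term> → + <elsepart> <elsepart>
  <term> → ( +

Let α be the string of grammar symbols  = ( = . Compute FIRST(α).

{ = }

= is a terminal; add {=} and stop.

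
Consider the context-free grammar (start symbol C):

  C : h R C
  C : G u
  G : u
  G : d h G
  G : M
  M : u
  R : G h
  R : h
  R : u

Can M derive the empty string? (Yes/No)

No nonterminal in this grammar is nullable.
No production of M has an RHS whose symbols are all nullable, so M is not nullable.

No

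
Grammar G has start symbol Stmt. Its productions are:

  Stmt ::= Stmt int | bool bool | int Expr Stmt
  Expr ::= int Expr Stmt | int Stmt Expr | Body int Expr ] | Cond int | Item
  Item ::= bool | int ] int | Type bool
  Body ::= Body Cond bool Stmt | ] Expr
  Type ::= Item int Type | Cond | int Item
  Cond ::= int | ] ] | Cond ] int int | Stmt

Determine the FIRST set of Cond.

Cond ::= int contributes {int}.
Cond ::= ] ] contributes {]}.
From Cond ::= Cond ] int int: add FIRST(Cond) = { ], bool, int }.
From Cond ::= Stmt: add FIRST(Stmt) = { bool, int }.
Union: FIRST(Cond) = { ], bool, int }.

{ ], bool, int }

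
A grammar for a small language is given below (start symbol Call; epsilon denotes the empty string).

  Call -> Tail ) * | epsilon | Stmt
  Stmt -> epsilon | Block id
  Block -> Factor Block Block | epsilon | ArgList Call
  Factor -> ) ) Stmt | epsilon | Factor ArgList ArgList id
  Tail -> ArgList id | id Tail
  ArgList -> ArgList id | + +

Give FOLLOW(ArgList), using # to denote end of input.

In Block -> ArgList Call: add FIRST(Call)\{epsilon} = { ), +, id }.
  Since Call is nullable, also add FOLLOW(Block) = { ), +, id }.
In Factor -> Factor ArgList ArgList id: add FIRST(ArgList id) = { + }.
In Factor -> Factor ArgList ArgList id: add FIRST(id) = { id }.
In Tail -> ArgList id: add FIRST(id) = { id }.
In ArgList -> ArgList id: add FIRST(id) = { id }.
Union: FOLLOW(ArgList) = { ), +, id }.

{ ), +, id }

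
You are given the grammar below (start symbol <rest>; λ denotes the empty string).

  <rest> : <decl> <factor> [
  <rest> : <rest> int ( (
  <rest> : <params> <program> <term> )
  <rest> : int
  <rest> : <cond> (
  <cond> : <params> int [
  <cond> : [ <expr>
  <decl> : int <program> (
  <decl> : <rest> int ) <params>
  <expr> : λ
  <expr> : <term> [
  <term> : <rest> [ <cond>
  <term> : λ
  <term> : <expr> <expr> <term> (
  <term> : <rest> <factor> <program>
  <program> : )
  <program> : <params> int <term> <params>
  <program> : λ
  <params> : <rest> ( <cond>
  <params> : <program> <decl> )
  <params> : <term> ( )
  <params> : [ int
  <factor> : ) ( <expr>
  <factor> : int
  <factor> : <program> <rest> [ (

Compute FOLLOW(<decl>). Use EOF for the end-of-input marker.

In <rest> : <decl> <factor> [: add FIRST(<factor> [) = { (, ), [, int }.
In <params> : <program> <decl> ): add FIRST()) = { ) }.
Union: FOLLOW(<decl>) = { (, ), [, int }.

{ (, ), [, int }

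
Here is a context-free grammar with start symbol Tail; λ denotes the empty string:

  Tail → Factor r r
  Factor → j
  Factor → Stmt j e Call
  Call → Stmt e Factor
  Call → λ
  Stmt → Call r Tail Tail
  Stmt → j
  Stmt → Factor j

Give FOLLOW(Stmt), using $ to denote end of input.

In Factor → Stmt j e Call: add FIRST(j e Call) = { j }.
In Call → Stmt e Factor: add FIRST(e Factor) = { e }.
Union: FOLLOW(Stmt) = { e, j }.

{ e, j }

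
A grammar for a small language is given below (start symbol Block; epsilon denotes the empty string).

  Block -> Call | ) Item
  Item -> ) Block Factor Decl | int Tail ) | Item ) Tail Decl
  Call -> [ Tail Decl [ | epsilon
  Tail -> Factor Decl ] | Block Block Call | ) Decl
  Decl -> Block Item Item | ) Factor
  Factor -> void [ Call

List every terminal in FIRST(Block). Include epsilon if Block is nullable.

From Block -> Call: add FIRST(Call) = { [, epsilon } (including epsilon since Call is nullable).
Block -> ) Item contributes {)}.
Union: FIRST(Block) = { ), [, epsilon }.

{ ), [, epsilon }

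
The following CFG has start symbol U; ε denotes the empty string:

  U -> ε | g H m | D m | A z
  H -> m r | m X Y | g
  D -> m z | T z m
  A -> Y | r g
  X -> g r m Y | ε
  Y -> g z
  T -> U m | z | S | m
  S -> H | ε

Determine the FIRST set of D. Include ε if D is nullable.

{ g, m, r, z }

D -> m z contributes {m}.
From D -> T z m: T nullable, take FIRST(T) ∪ {z} = { g, m, r, z }.
Union: FIRST(D) = { g, m, r, z }.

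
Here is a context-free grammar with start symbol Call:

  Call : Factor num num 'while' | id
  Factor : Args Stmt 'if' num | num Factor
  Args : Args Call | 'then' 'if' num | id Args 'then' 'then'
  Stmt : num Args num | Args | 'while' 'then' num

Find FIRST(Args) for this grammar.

{ 'then', id }

From Args : Args Call: add FIRST(Args) = { 'then', id }.
Args : 'then' 'if' num contributes {'then'}.
Args : id Args 'then' 'then' contributes {id}.
Union: FIRST(Args) = { 'then', id }.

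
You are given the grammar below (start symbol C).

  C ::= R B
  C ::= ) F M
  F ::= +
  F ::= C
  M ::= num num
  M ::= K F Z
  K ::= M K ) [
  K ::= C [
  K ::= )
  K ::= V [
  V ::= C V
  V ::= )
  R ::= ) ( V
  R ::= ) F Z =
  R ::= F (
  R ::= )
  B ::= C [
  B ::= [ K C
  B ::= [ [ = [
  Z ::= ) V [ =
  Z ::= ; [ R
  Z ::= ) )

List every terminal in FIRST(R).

R ::= ) ( V contributes {)}.
R ::= ) F Z = contributes {)}.
From R ::= F (: add FIRST(F) = { ), + }.
R ::= ) contributes {)}.
Union: FIRST(R) = { ), + }.

{ ), + }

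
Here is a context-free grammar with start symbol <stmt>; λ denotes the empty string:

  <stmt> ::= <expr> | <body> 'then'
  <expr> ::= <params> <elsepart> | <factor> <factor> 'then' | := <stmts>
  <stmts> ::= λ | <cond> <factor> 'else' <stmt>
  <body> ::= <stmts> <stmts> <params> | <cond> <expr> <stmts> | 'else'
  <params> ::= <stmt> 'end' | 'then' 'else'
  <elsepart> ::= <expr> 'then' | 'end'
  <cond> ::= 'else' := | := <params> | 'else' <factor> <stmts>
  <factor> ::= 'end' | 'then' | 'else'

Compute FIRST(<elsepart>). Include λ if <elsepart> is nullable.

{ 'else', 'end', 'then', := }

From <elsepart> ::= <expr> 'then': add FIRST(<expr>) = { 'else', 'end', 'then', := }.
<elsepart> ::= 'end' contributes {'end'}.
Union: FIRST(<elsepart>) = { 'else', 'end', 'then', := }.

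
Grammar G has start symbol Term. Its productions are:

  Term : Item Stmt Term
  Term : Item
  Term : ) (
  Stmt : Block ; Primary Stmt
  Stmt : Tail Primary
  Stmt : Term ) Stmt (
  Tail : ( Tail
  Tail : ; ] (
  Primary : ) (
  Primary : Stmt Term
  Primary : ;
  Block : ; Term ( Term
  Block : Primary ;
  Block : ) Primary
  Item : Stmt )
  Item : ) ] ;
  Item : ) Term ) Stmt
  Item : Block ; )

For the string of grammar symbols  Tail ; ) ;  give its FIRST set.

Add FIRST(Tail) = { (, ; }; Tail is not nullable, stop.

{ (, ; }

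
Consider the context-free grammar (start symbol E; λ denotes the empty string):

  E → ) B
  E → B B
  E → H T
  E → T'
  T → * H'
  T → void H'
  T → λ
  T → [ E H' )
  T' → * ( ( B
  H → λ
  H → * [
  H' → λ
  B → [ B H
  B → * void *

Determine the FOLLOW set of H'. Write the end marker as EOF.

{ EOF, ) }

In T → * H': H' is at the end, add FOLLOW(T) = { EOF, ) }.
In T → void H': H' is at the end, add FOLLOW(T) = { EOF, ) }.
In T → [ E H' ): add FIRST()) = { ) }.
Union: FOLLOW(H') = { EOF, ) }.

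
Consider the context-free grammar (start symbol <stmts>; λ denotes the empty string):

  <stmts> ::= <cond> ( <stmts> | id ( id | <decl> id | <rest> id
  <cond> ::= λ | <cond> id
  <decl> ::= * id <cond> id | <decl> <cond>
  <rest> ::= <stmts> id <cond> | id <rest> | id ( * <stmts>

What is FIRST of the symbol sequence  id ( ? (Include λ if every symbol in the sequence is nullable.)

{ id }

id is a terminal; add {id} and stop.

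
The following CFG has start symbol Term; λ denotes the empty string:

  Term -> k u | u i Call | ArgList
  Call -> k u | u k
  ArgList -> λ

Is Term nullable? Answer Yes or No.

Yes

Term -> ArgList and each of ArgList is nullable, so Term ⇒* λ.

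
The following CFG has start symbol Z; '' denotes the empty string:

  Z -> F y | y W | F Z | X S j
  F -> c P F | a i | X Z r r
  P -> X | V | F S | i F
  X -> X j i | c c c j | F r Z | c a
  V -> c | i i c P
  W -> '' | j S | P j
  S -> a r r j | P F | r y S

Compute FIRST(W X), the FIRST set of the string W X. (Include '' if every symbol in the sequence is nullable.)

Add FIRST(W)\{''} = { a, c, i, j }; W is nullable, continue.
Add FIRST(X) = { a, c }; X is not nullable, stop.

{ a, c, i, j }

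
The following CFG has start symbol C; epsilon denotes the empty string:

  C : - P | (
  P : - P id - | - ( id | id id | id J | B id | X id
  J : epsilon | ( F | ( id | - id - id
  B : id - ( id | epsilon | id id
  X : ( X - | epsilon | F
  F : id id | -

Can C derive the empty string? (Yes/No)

Nullable nonterminals: B, J, X.
No production of C has an RHS whose symbols are all nullable, so C is not nullable.

No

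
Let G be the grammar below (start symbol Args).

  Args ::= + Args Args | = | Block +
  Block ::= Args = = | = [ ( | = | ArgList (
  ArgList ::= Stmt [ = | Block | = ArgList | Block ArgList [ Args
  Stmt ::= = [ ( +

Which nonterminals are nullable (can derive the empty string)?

{ } (none)

No nonterminal has an empty production or an RHS whose symbols are all nullable.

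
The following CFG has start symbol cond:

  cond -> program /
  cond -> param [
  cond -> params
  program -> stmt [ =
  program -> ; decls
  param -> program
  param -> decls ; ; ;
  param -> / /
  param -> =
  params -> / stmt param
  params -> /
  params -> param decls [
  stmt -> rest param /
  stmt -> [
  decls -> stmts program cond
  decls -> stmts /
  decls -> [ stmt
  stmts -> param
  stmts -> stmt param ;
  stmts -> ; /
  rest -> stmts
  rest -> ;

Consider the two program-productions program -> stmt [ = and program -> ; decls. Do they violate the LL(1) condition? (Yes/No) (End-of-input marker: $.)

FIRST(stmt [ =) = { /, ;, =, [ } and FIRST(; decls) = { ; }.
Both contain ;, so the two alternatives are not disjoint — LL(1) conflict.

Yes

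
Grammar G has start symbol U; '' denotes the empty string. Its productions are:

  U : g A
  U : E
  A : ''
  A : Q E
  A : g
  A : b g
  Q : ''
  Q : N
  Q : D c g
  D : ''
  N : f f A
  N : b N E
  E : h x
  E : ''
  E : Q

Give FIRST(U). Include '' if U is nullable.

{ b, c, f, g, h, '' }

U : g A contributes {g}.
From U : E: add FIRST(E) = { b, c, f, h, '' } (including '' since E is nullable).
Union: FIRST(U) = { b, c, f, g, h, '' }.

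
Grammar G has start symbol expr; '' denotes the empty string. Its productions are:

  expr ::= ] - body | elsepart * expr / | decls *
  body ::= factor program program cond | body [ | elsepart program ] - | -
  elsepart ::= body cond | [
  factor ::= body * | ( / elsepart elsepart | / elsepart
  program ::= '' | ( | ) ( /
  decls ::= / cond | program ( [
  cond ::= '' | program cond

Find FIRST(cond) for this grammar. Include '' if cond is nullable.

cond ::= '' contributes ''.
From cond ::= program cond: program, cond nullable, take FIRST(program) ∪ FIRST(cond) = { (, ) }; also '' since the whole RHS is nullable.
Union: FIRST(cond) = { (, ), '' }.

{ (, ), '' }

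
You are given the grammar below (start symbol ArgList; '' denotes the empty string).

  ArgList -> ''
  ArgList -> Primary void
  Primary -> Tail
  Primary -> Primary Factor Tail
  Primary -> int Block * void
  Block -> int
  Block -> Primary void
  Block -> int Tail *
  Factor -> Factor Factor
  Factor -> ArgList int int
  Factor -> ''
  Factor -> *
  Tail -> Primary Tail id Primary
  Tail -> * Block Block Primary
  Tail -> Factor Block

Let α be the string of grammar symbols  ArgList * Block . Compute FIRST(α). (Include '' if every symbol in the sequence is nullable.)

{ *, int }

Add FIRST(ArgList)\{''} = { *, int }; ArgList is nullable, continue.
* is a terminal; add {*} and stop.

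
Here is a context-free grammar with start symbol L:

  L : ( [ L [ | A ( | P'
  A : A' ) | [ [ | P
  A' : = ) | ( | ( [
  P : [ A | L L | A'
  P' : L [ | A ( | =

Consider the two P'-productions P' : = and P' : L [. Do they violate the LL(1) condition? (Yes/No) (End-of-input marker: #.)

FIRST(=) = { = } and FIRST(L [) = { (, =, [ }.
Both contain =, so the two alternatives are not disjoint — LL(1) conflict.

Yes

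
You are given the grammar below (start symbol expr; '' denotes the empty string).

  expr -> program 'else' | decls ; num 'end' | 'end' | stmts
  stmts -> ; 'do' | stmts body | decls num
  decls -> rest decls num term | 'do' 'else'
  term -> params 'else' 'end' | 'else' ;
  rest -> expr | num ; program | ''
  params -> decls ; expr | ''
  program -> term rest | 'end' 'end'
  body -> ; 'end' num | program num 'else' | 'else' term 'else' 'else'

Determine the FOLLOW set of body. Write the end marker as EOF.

{ EOF, 'do', 'else', 'end', ;, num }

In stmts -> stmts body: body is at the end, add FOLLOW(stmts) = { EOF, 'do', 'else', 'end', ;, num }.
Union: FOLLOW(body) = { EOF, 'do', 'else', 'end', ;, num }.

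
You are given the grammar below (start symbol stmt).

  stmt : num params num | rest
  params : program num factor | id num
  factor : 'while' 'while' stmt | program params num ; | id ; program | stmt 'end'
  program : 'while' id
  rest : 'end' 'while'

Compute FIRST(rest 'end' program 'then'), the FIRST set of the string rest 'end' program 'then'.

{ 'end' }

Add FIRST(rest) = { 'end' }; rest is not nullable, stop.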